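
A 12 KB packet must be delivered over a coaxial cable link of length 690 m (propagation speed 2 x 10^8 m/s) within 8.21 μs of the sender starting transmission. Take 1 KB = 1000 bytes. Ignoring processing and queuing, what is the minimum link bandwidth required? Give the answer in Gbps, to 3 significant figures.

L = 96000 bits.
Propagation delay = 690 / 200000000 = 3.45 μs.
Transmission budget = 8.21 − 3.45 = 4.76 μs.
R ≥ L / t_tx = 96000 bits / 4.76e-06 s = 20.2 Gbps.

20.2 Gbps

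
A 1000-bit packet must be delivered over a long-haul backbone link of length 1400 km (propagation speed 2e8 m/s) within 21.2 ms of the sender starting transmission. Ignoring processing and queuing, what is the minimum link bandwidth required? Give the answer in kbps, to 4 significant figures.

Propagation delay = 1400000 / 200000000 = 7 ms.
Transmission budget = 21.2 − 7 = 14.2 ms.
R ≥ L / t_tx = 1000 bits / 0.0142 s = 70.42 kbps.

70.42 kbps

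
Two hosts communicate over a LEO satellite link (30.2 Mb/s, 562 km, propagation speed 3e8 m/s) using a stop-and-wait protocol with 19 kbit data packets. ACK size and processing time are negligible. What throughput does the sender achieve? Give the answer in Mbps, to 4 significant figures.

4.342 Mbps

t_tx = L/R = 19000/30200000 = 0.000629139 s.
t_prop = 562000/300000000 = 0.00187333 s; RTT = 0.00374667 s.
Cycle = t_tx + RTT = 0.00437581 s.
Throughput = L / cycle = 19000 / 0.00437581 = 4.342 Mbps.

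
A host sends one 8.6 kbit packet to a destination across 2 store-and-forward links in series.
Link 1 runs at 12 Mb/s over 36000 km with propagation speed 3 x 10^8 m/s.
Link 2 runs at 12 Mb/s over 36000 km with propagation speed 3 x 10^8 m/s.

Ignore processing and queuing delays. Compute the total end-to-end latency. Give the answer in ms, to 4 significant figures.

L = 8600 bits.
Transmission delay per hop = L/R = 8600/12000000 = 0.716667 ms; 2 hops → 1.43333 ms.
Propagation delays (d/s per hop): 120, 120 ms; sum = 240 ms.
End-to-end = 241.4 ms.

241.4 ms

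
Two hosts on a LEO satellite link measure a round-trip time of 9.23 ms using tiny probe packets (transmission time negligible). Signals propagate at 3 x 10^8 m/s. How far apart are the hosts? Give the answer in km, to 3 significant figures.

One-way propagation = RTT/2 = 4.615 ms.
d = s × t = 300000000 × 0.004615 = 1380 km.

1380 km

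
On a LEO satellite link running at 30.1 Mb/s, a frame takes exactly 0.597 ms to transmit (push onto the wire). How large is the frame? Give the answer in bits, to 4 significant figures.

L = R × t_tx = 30100000 b/s × 0.000597 s = 17969.7 bits.

17970 bits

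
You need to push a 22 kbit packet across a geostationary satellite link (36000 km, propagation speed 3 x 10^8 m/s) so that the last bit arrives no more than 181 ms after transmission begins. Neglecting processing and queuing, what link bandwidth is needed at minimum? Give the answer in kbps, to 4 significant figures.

Propagation delay = 36000000 / 300000000 = 120 ms.
Transmission budget = 181 − 120 = 61 ms.
R ≥ L / t_tx = 22000 bits / 0.061 s = 360.7 kbps.

360.7 kbps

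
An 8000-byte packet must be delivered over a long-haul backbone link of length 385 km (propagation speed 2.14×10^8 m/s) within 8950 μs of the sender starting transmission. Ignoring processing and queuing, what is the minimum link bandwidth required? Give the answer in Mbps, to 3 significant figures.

L = 64000 bits.
Propagation delay = 385000 / 214000000 = 1799.07 μs.
Transmission budget = 8950 − 1799.07 = 7150.93 μs.
R ≥ L / t_tx = 64000 bits / 0.00715093 s = 8.95 Mbps.

8.95 Mbps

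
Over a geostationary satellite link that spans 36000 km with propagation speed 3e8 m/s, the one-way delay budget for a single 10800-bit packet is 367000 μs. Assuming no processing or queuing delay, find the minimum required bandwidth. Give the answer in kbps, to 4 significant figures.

Propagation delay = 36000000 / 300000000 = 120000 μs.
Transmission budget = 367000 − 120000 = 247000 μs.
R ≥ L / t_tx = 10800 bits / 0.247 s = 43.72 kbps.

43.72 kbps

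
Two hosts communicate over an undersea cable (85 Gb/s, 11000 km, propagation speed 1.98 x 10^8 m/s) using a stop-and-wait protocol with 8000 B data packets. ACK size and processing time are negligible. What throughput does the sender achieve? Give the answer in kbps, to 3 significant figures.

t_tx = L/R = 64000/85000000000 = 7.52941e-07 s.
t_prop = 11000000/198000000 = 0.0555556 s; RTT = 0.111111 s.
Cycle = t_tx + RTT = 0.111112 s.
Throughput = L / cycle = 64000 / 0.111112 = 576 kbps.

576 kbps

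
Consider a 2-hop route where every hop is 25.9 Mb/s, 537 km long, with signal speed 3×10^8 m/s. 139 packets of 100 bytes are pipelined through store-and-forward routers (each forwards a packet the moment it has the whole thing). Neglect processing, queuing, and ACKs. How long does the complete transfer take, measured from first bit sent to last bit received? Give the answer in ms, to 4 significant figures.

7.904 ms

Per-hop transmission t_tx = L/R = 800/25900000 = 0.030888 ms.
Per-hop propagation t_prop = 537000/300000000 = 1.79 ms.
Pipeline fill: first packet needs 2·t_tx to clear all hops; remaining 138 packets each add one t_tx.
Total = (2+139-1)·t_tx + 2·t_prop = 140·0.030888 + 2·1.79 = 7.904 ms.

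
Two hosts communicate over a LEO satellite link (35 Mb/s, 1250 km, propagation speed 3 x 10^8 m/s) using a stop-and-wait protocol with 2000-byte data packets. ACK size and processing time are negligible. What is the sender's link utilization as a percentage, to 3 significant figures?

t_tx = L/R = 16000/35000000 = 0.000457143 s.
t_prop = 1250000/300000000 = 0.00416667 s; RTT = 0.00833333 s.
Cycle = t_tx + RTT = 0.00879048 s.
Utilization = t_tx / cycle = 0.000457143/0.00879048 = 5.20 %.

5.20 %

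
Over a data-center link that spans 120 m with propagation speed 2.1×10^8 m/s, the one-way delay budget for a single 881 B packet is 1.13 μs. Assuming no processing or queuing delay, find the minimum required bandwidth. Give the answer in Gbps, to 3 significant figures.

L = 7048 bits.
Propagation delay = 120 / 210000000 = 0.571429 μs.
Transmission budget = 1.13 − 0.571429 = 0.558571 μs.
R ≥ L / t_tx = 7048 bits / 5.58571e-07 s = 12.6 Gbps.

12.6 Gbps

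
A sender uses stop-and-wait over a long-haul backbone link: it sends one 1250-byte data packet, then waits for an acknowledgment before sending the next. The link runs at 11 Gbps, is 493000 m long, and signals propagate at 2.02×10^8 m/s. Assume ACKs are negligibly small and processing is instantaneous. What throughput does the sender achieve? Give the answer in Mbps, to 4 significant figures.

2.048 Mbps

t_tx = L/R = 10000/11000000000 = 9.09091e-07 s.
t_prop = 493000/202000000 = 0.00244059 s; RTT = 0.00488119 s.
Cycle = t_tx + RTT = 0.0048821 s.
Throughput = L / cycle = 10000 / 0.0048821 = 2.048 Mbps.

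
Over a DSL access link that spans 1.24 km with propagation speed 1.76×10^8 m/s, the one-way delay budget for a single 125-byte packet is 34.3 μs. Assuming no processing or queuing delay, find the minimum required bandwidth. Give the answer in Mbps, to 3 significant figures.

36.7 Mbps

L = 1000 bits.
Propagation delay = 1240 / 176000000 = 7.04545 μs.
Transmission budget = 34.3 − 7.04545 = 27.2545 μs.
R ≥ L / t_tx = 1000 bits / 2.72545e-05 s = 36.7 Mbps.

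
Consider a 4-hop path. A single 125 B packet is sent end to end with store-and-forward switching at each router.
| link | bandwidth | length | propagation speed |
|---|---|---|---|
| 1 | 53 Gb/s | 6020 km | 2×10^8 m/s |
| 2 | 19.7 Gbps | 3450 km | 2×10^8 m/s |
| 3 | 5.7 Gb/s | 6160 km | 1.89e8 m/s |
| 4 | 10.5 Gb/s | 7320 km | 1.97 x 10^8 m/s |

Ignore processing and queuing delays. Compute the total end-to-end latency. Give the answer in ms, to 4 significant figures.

L = 125 × 8 = 1000 bits.
Transmission delays (L/R per hop): 1.88679e-05, 5.07614e-05, 0.000175439, 9.52381e-05 ms; sum = 0.000340306 ms.
Propagation delays (d/s per hop): 30.1, 17.25, 32.5926, 37.1574 ms; sum = 117.1 ms.
End-to-end = 117.1 ms.

117.1 ms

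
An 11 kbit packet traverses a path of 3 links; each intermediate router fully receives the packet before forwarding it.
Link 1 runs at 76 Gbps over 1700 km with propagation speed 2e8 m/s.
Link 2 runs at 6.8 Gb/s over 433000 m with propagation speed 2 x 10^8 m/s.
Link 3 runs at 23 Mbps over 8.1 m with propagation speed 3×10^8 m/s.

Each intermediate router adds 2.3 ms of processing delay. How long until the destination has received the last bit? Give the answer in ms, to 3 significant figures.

15.7 ms

L = 11000 bits.
Transmission delays (L/R per hop): 0.000144737, 0.00161765, 0.478261 ms; sum = 0.480023 ms.
Propagation delays (d/s per hop): 8.5, 2.165, 2.7e-05 ms; sum = 10.665 ms.
Processing at 2 router(s): 2 × 2.3 ms = 4.6 ms.
End-to-end = 15.7 ms.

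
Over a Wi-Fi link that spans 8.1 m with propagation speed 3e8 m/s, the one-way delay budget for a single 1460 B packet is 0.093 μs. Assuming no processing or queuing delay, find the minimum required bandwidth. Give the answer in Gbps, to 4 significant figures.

L = 11680 bits.
Propagation delay = 8.1 / 300000000 = 0.027 μs.
Transmission budget = 0.093 − 0.027 = 0.066 μs.
R ≥ L / t_tx = 11680 bits / 6.6e-08 s = 177.0 Gbps.

177.0 Gbps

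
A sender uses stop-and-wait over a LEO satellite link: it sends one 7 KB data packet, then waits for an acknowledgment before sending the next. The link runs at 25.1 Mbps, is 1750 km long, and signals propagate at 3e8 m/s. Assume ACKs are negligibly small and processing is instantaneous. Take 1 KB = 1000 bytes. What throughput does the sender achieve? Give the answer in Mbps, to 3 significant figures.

t_tx = L/R = 56000/25100000 = 0.00223108 s.
t_prop = 1750000/300000000 = 0.00583333 s; RTT = 0.0116667 s.
Cycle = t_tx + RTT = 0.0138977 s.
Throughput = L / cycle = 56000 / 0.0138977 = 4.03 Mbps.

4.03 Mbps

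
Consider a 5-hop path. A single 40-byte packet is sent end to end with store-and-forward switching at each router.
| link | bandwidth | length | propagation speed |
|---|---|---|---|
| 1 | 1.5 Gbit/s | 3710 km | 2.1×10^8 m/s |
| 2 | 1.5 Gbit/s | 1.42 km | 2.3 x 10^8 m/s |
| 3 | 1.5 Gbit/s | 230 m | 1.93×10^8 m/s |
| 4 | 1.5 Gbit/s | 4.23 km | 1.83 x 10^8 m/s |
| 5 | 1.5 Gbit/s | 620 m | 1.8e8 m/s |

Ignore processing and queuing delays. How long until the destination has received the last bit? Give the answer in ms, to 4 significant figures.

L = 40 × 8 = 320 bits.
Transmission delay per hop = L/R = 320/1500000000 = 0.000213333 ms; 5 hops → 0.00106667 ms.
Propagation delays (d/s per hop): 17.6667, 0.00617391, 0.00119171, 0.0231148, 0.00344444 ms; sum = 17.7006 ms.
End-to-end = 17.70 ms.

17.70 ms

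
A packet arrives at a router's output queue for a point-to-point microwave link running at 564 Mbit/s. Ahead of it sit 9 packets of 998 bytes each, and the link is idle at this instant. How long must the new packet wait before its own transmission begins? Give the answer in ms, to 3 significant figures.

0.127 ms

Each queued packet: L/R = 7984/564000000 = 0.014156 ms.
9 queued → 0.127404 ms.
Queuing delay = 0.127 ms.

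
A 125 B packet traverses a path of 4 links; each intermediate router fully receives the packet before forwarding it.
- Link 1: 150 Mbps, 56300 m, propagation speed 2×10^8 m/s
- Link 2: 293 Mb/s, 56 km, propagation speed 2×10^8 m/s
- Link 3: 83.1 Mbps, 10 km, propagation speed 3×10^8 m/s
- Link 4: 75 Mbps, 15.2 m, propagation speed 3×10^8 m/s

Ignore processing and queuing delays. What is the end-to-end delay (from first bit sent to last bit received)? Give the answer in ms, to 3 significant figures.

L = 125 × 8 = 1000 bits.
Transmission delays (L/R per hop): 0.00666667, 0.00341297, 0.0120337, 0.0133333 ms; sum = 0.0354467 ms.
Propagation delays (d/s per hop): 0.2815, 0.28, 0.0333333, 5.06667e-05 ms; sum = 0.594884 ms.
End-to-end = 0.630 ms.

0.630 ms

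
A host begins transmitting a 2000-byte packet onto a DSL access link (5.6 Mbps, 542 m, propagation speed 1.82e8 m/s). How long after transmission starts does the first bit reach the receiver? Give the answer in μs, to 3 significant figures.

First bit experiences only propagation delay: d/s = 542/182000000 = 2.98 μs.

2.98 μs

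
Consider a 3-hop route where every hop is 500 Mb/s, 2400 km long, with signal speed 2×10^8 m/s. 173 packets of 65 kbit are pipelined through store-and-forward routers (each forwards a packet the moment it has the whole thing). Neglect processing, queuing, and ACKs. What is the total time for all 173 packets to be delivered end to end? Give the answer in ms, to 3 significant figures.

Per-hop transmission t_tx = L/R = 65000/500000000 = 0.13 ms.
Per-hop propagation t_prop = 2400000/200000000 = 12 ms.
Pipeline fill: first packet needs 3·t_tx to clear all hops; remaining 172 packets each add one t_tx.
Total = (3+173-1)·t_tx + 3·t_prop = 175·0.13 + 3·12 = 58.8 ms.

58.8 ms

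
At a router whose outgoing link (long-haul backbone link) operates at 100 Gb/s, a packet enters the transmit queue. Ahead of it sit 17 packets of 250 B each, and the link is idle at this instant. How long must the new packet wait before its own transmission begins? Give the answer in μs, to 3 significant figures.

Each queued packet: L/R = 2000/100000000000 = 0.02 μs.
17 queued → 0.34 μs.
Queuing delay = 0.340 μs.

0.340 μs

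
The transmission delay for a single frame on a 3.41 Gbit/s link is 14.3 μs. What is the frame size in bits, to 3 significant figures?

L = R × t_tx = 3410000000 b/s × 1.43e-05 s = 48763 bits.

48800 bits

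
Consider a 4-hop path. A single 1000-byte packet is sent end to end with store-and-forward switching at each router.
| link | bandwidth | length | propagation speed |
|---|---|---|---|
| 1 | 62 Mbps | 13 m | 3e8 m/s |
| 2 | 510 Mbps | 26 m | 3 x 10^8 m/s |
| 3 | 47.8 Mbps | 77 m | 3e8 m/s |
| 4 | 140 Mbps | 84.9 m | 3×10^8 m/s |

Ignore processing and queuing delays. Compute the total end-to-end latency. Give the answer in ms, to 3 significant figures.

L = 1000 × 8 = 8000 bits.
Transmission delays (L/R per hop): 0.129032, 0.0156863, 0.167364, 0.0571429 ms; sum = 0.369225 ms.
Propagation delays (d/s per hop): 4.33333e-05, 8.66667e-05, 0.000256667, 0.000283 ms; sum = 0.000669667 ms.
End-to-end = 0.370 ms.

0.370 ms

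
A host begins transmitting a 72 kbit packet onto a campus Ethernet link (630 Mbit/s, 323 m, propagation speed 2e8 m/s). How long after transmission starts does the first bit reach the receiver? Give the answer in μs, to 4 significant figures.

First bit experiences only propagation delay: d/s = 323/200000000 = 1.615 μs.

1.615 μs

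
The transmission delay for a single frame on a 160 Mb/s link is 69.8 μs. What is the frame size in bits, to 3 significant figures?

11200 bits

L = R × t_tx = 160000000 b/s × 6.98e-05 s = 11168 bits.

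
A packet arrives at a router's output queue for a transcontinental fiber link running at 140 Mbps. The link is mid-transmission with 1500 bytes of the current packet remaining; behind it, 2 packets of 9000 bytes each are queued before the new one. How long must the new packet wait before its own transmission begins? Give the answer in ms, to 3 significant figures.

1.11 ms

Each queued packet: L/R = 72000/140000000 = 0.514286 ms.
2 queued → 1.02857 ms.
Plus remaining 12000 bits of current packet: 0.0857143 ms.
Queuing delay = 1.11 ms.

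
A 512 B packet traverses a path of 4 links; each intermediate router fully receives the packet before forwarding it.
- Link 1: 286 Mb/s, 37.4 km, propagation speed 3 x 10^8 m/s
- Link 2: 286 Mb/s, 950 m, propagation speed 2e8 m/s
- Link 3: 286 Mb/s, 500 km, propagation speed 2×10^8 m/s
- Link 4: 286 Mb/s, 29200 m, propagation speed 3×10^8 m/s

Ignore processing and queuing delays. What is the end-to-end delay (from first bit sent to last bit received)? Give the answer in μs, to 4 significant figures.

2784 μs

L = 512 × 8 = 4096 bits.
Transmission delay per hop = L/R = 4096/286000000 = 14.3217 μs; 4 hops → 57.2867 μs.
Propagation delays (d/s per hop): 124.667, 4.75, 2500, 97.3333 μs; sum = 2726.75 μs.
End-to-end = 2784 μs.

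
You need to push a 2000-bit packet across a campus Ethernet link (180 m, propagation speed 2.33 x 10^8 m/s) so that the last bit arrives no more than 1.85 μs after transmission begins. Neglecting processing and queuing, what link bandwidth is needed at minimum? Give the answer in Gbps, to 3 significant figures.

1.86 Gbps

Propagation delay = 180 / 233000000 = 0.772532 μs.
Transmission budget = 1.85 − 0.772532 = 1.07747 μs.
R ≥ L / t_tx = 2000 bits / 1.07747e-06 s = 1.86 Gbps.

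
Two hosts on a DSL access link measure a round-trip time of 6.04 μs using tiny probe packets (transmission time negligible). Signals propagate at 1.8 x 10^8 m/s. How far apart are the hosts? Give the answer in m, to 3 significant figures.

One-way propagation = RTT/2 = 3.02 μs.
d = s × t = 180000000 × 3.02e-06 = 544 m.

544 m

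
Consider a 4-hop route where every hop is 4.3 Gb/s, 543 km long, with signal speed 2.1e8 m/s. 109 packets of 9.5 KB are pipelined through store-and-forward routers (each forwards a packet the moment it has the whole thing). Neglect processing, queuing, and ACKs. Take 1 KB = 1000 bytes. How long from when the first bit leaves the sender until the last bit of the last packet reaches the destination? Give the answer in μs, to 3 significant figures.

12300 μs

Per-hop transmission t_tx = L/R = 76000/4300000000 = 17.6744 μs.
Per-hop propagation t_prop = 543000/210000000 = 2585.71 μs.
Pipeline fill: first packet needs 4·t_tx to clear all hops; remaining 108 packets each add one t_tx.
Total = (4+109-1)·t_tx + 4·t_prop = 112·17.6744 + 4·2585.71 = 12300 μs.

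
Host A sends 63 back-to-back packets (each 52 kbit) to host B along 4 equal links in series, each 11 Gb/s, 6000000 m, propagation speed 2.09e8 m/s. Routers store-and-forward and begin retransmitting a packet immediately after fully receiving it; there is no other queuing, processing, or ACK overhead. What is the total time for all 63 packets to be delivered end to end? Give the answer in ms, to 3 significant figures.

Per-hop transmission t_tx = L/R = 52000/11000000000 = 0.00472727 ms.
Per-hop propagation t_prop = 6000000/209000000 = 28.7081 ms.
Pipeline fill: first packet needs 4·t_tx to clear all hops; remaining 62 packets each add one t_tx.
Total = (4+63-1)·t_tx + 4·t_prop = 66·0.00472727 + 4·28.7081 = 115 ms.

115 ms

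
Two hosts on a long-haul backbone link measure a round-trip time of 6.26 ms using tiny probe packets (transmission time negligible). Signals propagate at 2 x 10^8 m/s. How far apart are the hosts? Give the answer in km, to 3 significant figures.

One-way propagation = RTT/2 = 3.13 ms.
d = s × t = 200000000 × 0.00313 = 626 km.

626 km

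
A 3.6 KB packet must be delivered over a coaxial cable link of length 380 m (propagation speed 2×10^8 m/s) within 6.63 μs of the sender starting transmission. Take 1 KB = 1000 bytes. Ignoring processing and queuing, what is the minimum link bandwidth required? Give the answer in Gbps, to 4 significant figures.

6.089 Gbps

L = 28800 bits.
Propagation delay = 380 / 200000000 = 1.9 μs.
Transmission budget = 6.63 − 1.9 = 4.73 μs.
R ≥ L / t_tx = 28800 bits / 4.73e-06 s = 6.089 Gbps.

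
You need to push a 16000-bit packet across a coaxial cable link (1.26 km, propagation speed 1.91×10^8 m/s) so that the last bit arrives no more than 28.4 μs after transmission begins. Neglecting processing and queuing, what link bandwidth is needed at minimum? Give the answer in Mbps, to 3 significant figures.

734 Mbps

Propagation delay = 1260 / 191000000 = 6.59686 μs.
Transmission budget = 28.4 − 6.59686 = 21.8031 μs.
R ≥ L / t_tx = 16000 bits / 2.18031e-05 s = 734 Mbps.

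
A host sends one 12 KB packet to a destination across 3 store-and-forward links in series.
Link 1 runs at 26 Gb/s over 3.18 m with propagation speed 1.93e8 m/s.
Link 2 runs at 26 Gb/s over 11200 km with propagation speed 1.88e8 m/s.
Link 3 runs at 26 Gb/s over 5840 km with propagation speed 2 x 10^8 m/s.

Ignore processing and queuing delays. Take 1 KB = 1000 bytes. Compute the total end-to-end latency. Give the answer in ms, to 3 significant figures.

L = 96000 bits.
Transmission delay per hop = L/R = 96000/26000000000 = 0.00369231 ms; 3 hops → 0.0110769 ms.
Propagation delays (d/s per hop): 1.64767e-05, 59.5745, 29.2 ms; sum = 88.7745 ms.
End-to-end = 88.8 ms.

88.8 ms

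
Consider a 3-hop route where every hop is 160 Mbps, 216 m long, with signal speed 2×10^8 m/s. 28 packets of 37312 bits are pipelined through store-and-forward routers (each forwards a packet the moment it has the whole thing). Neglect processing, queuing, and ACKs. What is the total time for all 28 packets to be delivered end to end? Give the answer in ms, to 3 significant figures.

Per-hop transmission t_tx = L/R = 37312/160000000 = 0.2332 ms.
Per-hop propagation t_prop = 216/200000000 = 0.00108 ms.
Pipeline fill: first packet needs 3·t_tx to clear all hops; remaining 27 packets each add one t_tx.
Total = (3+28-1)·t_tx + 3·t_prop = 30·0.2332 + 3·0.00108 = 7.00 ms.

7.00 ms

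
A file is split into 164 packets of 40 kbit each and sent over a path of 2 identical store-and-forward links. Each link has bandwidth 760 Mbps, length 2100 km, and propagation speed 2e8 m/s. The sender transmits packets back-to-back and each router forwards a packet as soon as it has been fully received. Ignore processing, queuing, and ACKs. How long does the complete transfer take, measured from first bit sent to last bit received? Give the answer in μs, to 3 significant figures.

29700 μs

Per-hop transmission t_tx = L/R = 40000/760000000 = 52.6316 μs.
Per-hop propagation t_prop = 2100000/200000000 = 10500 μs.
Pipeline fill: first packet needs 2·t_tx to clear all hops; remaining 163 packets each add one t_tx.
Total = (2+164-1)·t_tx + 2·t_prop = 165·52.6316 + 2·10500 = 29700 μs.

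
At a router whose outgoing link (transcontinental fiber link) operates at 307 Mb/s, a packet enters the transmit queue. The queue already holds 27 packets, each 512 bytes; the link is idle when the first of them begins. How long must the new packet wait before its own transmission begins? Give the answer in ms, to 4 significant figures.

0.3602 ms

Each queued packet: L/R = 4096/307000000 = 0.013342 ms.
27 queued → 0.360235 ms.
Queuing delay = 0.3602 ms.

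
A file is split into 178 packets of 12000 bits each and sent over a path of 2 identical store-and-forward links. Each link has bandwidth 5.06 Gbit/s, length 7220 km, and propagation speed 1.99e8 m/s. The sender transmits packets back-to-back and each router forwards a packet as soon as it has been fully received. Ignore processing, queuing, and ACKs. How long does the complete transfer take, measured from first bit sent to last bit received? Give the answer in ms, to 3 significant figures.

Per-hop transmission t_tx = L/R = 12000/5060000000 = 0.00237154 ms.
Per-hop propagation t_prop = 7220000/199000000 = 36.2814 ms.
Pipeline fill: first packet needs 2·t_tx to clear all hops; remaining 177 packets each add one t_tx.
Total = (2+178-1)·t_tx + 2·t_prop = 179·0.00237154 + 2·36.2814 = 73.0 ms.

73.0 ms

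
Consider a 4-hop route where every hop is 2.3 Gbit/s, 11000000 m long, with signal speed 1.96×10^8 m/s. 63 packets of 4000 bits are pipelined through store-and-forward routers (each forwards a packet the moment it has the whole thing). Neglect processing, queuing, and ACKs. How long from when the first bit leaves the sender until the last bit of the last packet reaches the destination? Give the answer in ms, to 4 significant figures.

224.6 ms

Per-hop transmission t_tx = L/R = 4000/2300000000 = 0.00173913 ms.
Per-hop propagation t_prop = 11000000/196000000 = 56.1224 ms.
Pipeline fill: first packet needs 4·t_tx to clear all hops; remaining 62 packets each add one t_tx.
Total = (4+63-1)·t_tx + 4·t_prop = 66·0.00173913 + 4·56.1224 = 224.6 ms.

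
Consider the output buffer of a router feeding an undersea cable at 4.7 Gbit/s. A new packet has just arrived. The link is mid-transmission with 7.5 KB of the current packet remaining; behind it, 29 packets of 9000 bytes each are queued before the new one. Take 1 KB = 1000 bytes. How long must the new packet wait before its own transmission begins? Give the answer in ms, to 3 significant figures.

Each queued packet: L/R = 72000/4700000000 = 0.0153191 ms.
29 queued → 0.444255 ms.
Plus remaining 60000 bits of current packet: 0.012766 ms.
Queuing delay = 0.457 ms.

0.457 ms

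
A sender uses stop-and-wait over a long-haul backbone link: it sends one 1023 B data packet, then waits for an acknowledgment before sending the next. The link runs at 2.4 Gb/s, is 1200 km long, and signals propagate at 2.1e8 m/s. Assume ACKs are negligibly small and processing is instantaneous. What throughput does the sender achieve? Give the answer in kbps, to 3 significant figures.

716 kbps

t_tx = L/R = 8184/2400000000 = 3.41e-06 s.
t_prop = 1200000/210000000 = 0.00571429 s; RTT = 0.0114286 s.
Cycle = t_tx + RTT = 0.011432 s.
Throughput = L / cycle = 8184 / 0.011432 = 716 kbps.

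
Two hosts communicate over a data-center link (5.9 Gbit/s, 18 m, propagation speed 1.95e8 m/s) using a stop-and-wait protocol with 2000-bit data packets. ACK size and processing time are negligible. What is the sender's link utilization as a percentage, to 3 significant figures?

t_tx = L/R = 2000/5900000000 = 3.38983e-07 s.
t_prop = 18/195000000 = 9.23077e-08 s; RTT = 1.84615e-07 s.
Cycle = t_tx + RTT = 5.23598e-07 s.
Utilization = t_tx / cycle = 3.38983e-07/5.23598e-07 = 64.7 %.

64.7 %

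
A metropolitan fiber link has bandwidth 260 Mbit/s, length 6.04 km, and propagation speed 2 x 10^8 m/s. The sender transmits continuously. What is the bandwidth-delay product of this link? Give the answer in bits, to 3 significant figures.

7850 bits

Propagation delay = 6040 / 200000000 = 3.02e-05 s.
BDP = R × t_prop = 260000000 × 3.02e-05 = 7852 bits.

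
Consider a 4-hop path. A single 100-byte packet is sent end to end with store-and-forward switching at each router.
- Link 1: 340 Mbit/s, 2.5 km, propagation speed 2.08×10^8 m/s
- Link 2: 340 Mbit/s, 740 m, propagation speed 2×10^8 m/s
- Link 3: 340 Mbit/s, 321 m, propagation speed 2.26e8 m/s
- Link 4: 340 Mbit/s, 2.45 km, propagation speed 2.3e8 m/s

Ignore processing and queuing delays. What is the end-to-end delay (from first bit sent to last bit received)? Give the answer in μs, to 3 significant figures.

37.2 μs

L = 100 × 8 = 800 bits.
Transmission delay per hop = L/R = 800/340000000 = 2.35294 μs; 4 hops → 9.41176 μs.
Propagation delays (d/s per hop): 12.0192, 3.7, 1.42035, 10.6522 μs; sum = 27.7918 μs.
End-to-end = 37.2 μs.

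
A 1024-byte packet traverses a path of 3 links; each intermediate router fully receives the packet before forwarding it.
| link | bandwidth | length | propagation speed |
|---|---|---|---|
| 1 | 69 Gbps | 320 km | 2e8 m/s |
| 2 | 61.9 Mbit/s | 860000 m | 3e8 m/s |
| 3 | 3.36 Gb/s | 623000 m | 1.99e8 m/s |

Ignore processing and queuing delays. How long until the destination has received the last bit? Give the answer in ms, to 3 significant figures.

L = 1024 × 8 = 8192 bits.
Transmission delays (L/R per hop): 0.000118725, 0.132342, 0.0024381 ms; sum = 0.134899 ms.
Propagation delays (d/s per hop): 1.6, 2.86667, 3.13065 ms; sum = 7.59732 ms.
End-to-end = 7.73 ms.

7.73 ms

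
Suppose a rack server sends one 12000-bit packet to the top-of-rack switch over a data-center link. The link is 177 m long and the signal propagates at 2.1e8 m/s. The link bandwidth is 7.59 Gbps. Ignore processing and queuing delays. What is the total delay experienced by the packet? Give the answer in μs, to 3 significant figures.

2.42 μs

Transmission delay = L/R = 12000 / 7590000000 = 1.58103 μs.
Propagation delay = d/s = 177 m / 210000000 m/s = 0.842857 μs.
Total = 2.42 μs.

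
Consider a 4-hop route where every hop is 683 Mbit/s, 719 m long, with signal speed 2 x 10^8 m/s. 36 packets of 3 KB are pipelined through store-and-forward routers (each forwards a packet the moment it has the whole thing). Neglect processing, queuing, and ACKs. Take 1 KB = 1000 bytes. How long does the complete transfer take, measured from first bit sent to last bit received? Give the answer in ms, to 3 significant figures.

Per-hop transmission t_tx = L/R = 24000/683000000 = 0.0351391 ms.
Per-hop propagation t_prop = 719/200000000 = 0.003595 ms.
Pipeline fill: first packet needs 4·t_tx to clear all hops; remaining 35 packets each add one t_tx.
Total = (4+36-1)·t_tx + 4·t_prop = 39·0.0351391 + 4·0.003595 = 1.38 ms.

1.38 ms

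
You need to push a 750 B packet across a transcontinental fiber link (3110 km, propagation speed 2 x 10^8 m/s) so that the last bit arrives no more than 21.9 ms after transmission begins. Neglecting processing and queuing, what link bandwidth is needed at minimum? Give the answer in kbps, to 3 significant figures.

945 kbps

L = 6000 bits.
Propagation delay = 3110000 / 200000000 = 15.55 ms.
Transmission budget = 21.9 − 15.55 = 6.35 ms.
R ≥ L / t_tx = 6000 bits / 0.00635 s = 945 kbps.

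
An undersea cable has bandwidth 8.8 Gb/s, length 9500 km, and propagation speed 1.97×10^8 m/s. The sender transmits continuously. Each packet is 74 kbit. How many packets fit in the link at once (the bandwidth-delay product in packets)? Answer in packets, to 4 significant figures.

5735 packets

Propagation delay = 9500000 / 197000000 = 0.0482234 s.
BDP = R × t_prop = 8800000000 × 0.0482234 = 424365000 bits.
In packets of 74000 bits: 5735 packets.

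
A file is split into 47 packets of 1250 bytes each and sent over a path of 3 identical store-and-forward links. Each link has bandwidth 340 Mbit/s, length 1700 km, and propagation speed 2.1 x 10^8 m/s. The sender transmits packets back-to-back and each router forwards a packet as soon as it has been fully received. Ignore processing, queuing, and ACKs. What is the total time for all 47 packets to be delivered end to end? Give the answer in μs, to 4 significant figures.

Per-hop transmission t_tx = L/R = 10000/340000000 = 29.4118 μs.
Per-hop propagation t_prop = 1700000/210000000 = 8095.24 μs.
Pipeline fill: first packet needs 3·t_tx to clear all hops; remaining 46 packets each add one t_tx.
Total = (3+47-1)·t_tx + 3·t_prop = 49·29.4118 + 3·8095.24 = 25730 μs.

25730 μs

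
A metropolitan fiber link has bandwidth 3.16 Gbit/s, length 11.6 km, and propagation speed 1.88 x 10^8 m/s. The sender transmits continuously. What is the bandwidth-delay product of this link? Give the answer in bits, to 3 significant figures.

Propagation delay = 11600 / 188000000 = 6.17021e-05 s.
BDP = R × t_prop = 3160000000 × 6.17021e-05 = 194979 bits.

195000 bits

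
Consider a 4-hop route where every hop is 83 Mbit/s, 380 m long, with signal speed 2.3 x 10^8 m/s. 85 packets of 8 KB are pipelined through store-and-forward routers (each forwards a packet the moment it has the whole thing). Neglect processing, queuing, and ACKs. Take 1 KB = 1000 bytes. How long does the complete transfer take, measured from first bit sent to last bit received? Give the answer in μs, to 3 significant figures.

67900 μs

Per-hop transmission t_tx = L/R = 64000/83000000 = 771.084 μs.
Per-hop propagation t_prop = 380/2.3e+08 = 1.65217 μs.
Pipeline fill: first packet needs 4·t_tx to clear all hops; remaining 84 packets each add one t_tx.
Total = (4+85-1)·t_tx + 4·t_prop = 88·771.084 + 4·1.65217 = 67900 μs.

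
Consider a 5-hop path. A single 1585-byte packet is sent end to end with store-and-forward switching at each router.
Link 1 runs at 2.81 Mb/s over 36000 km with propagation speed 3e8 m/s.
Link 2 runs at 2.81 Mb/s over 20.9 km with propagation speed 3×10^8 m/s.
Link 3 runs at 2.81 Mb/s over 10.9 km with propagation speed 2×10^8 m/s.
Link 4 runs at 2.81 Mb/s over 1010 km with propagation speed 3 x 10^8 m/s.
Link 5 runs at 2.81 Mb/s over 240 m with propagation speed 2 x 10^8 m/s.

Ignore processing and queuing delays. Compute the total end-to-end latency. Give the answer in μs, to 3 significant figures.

146000 μs

L = 1585 × 8 = 12680 bits.
Transmission delay per hop = L/R = 12680/2810000 = 4512.46 μs; 5 hops → 22562.3 μs.
Propagation delays (d/s per hop): 120000, 69.6667, 54.5, 3366.67, 1.2 μs; sum = 123492 μs.
End-to-end = 146000 μs.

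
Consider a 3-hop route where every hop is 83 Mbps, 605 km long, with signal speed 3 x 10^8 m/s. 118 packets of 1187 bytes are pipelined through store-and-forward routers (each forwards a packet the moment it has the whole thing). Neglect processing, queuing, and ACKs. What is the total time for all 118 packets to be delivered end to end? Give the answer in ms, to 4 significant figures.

19.78 ms

Per-hop transmission t_tx = L/R = 9496/83000000 = 0.11441 ms.
Per-hop propagation t_prop = 605000/300000000 = 2.01667 ms.
Pipeline fill: first packet needs 3·t_tx to clear all hops; remaining 117 packets each add one t_tx.
Total = (3+118-1)·t_tx + 3·t_prop = 120·0.11441 + 3·2.01667 = 19.78 ms.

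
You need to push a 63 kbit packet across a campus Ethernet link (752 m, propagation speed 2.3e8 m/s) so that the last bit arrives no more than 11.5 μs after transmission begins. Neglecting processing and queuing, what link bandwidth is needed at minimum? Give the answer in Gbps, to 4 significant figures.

7.655 Gbps

Propagation delay = 752 / 2.3e+08 = 3.26957 μs.
Transmission budget = 11.5 − 3.26957 = 8.23043 μs.
R ≥ L / t_tx = 63000 bits / 8.23043e-06 s = 7.655 Gbps.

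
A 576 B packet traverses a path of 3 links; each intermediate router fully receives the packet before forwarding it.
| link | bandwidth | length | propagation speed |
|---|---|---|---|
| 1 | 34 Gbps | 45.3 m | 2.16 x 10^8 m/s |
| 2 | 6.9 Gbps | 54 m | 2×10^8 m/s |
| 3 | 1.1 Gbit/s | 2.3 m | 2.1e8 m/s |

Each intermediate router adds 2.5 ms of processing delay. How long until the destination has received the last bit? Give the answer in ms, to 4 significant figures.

5.005 ms

L = 576 × 8 = 4608 bits.
Transmission delays (L/R per hop): 0.000135529, 0.000667826, 0.00418909 ms; sum = 0.00499245 ms.
Propagation delays (d/s per hop): 0.000209722, 0.00027, 1.09524e-05 ms; sum = 0.000490675 ms.
Processing at 2 router(s): 2 × 2.5 ms = 5 ms.
End-to-end = 5.005 ms.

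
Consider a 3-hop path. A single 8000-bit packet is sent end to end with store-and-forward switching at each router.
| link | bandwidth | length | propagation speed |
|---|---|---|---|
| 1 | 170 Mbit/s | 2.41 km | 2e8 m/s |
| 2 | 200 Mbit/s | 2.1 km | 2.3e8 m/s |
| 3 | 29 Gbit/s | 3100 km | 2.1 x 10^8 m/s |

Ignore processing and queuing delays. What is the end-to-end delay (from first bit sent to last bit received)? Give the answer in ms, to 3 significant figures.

14.9 ms

Transmission delays (L/R per hop): 0.0470588, 0.04, 0.000275862 ms; sum = 0.0873347 ms.
Propagation delays (d/s per hop): 0.01205, 0.00913043, 14.7619 ms; sum = 14.7831 ms.
End-to-end = 14.9 ms.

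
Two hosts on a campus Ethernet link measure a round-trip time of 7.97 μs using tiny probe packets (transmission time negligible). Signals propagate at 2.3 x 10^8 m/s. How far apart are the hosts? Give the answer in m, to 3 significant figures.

917 m

One-way propagation = RTT/2 = 3.985 μs.
d = s × t = 2.3e+08 × 3.985e-06 = 917 m.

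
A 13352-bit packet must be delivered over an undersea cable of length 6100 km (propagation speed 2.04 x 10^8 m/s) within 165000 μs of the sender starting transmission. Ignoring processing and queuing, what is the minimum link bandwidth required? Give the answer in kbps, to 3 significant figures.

98.8 kbps

Propagation delay = 6100000 / 204000000 = 29902 μs.
Transmission budget = 165000 − 29902 = 135098 μs.
R ≥ L / t_tx = 13352 bits / 0.135098 s = 98.8 kbps.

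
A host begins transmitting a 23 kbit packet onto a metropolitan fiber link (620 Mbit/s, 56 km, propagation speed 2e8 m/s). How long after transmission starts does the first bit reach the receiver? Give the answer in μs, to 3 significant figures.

280 μs

First bit experiences only propagation delay: d/s = 56000/200000000 = 280 μs.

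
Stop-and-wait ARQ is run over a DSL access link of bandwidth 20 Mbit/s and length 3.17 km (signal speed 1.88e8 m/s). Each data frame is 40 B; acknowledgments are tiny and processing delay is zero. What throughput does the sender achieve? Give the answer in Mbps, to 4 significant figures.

t_tx = L/R = 320/20000000 = 1.6e-05 s.
t_prop = 3170/188000000 = 1.68617e-05 s; RTT = 3.37234e-05 s.
Cycle = t_tx + RTT = 4.97234e-05 s.
Throughput = L / cycle = 320 / 4.97234e-05 = 6.436 Mbps.

6.436 Mbps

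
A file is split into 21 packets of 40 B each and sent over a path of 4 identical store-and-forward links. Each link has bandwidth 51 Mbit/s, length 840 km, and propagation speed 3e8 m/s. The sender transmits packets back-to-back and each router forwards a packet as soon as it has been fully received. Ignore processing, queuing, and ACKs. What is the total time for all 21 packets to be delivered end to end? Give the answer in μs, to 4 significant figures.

11350 μs

Per-hop transmission t_tx = L/R = 320/51000000 = 6.27451 μs.
Per-hop propagation t_prop = 840000/300000000 = 2800 μs.
Pipeline fill: first packet needs 4·t_tx to clear all hops; remaining 20 packets each add one t_tx.
Total = (4+21-1)·t_tx + 4·t_prop = 24·6.27451 + 4·2800 = 11350 μs.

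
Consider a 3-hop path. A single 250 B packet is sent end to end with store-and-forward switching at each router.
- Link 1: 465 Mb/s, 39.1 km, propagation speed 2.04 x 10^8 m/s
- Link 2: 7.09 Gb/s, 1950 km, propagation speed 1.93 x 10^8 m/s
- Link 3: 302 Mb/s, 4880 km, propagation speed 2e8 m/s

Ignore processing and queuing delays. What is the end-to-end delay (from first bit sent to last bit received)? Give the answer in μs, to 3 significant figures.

34700 μs

L = 250 × 8 = 2000 bits.
Transmission delays (L/R per hop): 4.30108, 0.282087, 6.62252 μs; sum = 11.2057 μs.
Propagation delays (d/s per hop): 191.667, 10103.6, 24400 μs; sum = 34695.3 μs.
End-to-end = 34700 μs.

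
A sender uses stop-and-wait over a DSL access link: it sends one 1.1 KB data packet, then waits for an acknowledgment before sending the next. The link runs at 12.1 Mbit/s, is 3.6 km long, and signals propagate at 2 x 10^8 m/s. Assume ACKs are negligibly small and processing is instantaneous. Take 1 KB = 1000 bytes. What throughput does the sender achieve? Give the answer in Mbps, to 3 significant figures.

11.5 Mbps

t_tx = L/R = 8800/12100000 = 0.000727273 s.
t_prop = 3600/200000000 = 1.8e-05 s; RTT = 3.6e-05 s.
Cycle = t_tx + RTT = 0.000763273 s.
Throughput = L / cycle = 8800 / 0.000763273 = 11.5 Mbps.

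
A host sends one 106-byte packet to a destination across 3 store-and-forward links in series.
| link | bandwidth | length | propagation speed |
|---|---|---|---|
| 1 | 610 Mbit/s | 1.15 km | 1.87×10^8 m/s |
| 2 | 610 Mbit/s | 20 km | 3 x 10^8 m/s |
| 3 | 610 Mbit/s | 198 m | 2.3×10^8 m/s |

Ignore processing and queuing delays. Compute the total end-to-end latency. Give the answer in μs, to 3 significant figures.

77.8 μs

L = 106 × 8 = 848 bits.
Transmission delay per hop = L/R = 848/610000000 = 1.39016 μs; 3 hops → 4.17049 μs.
Propagation delays (d/s per hop): 6.14973, 66.6667, 0.86087 μs; sum = 73.6773 μs.
End-to-end = 77.8 μs.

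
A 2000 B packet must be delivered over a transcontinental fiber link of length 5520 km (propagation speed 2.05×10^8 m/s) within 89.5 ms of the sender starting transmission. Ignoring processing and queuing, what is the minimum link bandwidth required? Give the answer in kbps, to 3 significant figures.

256 kbps

L = 16000 bits.
Propagation delay = 5520000 / 2.05e+08 = 26.9268 ms.
Transmission budget = 89.5 − 26.9268 = 62.5732 ms.
R ≥ L / t_tx = 16000 bits / 0.0625732 s = 256 kbps.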